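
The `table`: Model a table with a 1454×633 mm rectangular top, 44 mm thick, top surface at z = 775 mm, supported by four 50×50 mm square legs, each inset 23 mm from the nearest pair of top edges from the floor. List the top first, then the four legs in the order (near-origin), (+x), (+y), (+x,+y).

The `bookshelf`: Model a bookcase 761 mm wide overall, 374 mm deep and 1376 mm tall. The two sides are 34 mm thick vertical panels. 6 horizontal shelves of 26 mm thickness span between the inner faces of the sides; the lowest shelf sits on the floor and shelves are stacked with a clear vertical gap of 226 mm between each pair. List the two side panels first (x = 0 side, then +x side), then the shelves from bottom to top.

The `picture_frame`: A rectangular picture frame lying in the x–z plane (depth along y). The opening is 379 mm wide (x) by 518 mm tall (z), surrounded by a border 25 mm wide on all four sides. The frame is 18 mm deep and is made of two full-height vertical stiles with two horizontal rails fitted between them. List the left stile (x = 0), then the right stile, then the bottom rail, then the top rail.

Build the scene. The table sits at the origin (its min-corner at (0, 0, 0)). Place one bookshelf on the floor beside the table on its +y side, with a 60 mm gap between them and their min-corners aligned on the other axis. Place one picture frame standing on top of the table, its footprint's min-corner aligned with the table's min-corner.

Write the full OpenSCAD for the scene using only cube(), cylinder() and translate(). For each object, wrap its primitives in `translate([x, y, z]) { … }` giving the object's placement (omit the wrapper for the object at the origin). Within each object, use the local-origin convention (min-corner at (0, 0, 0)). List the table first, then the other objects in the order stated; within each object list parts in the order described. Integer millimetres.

translate([0, 0, 731]) cube([1454, 633, 44]);
translate([23, 23, 0]) cube([50, 50, 731]);
translate([1381, 23, 0]) cube([50, 50, 731]);
translate([23, 560, 0]) cube([50, 50, 731]);
translate([1381, 560, 0]) cube([50, 50, 731]);
translate([0, 693, 0]) {
  cube([34, 374, 1376]);
  translate([727, 0, 0]) cube([34, 374, 1376]);
  translate([34, 0, 0]) cube([693, 374, 26]);
  translate([34, 0, 252]) cube([693, 374, 26]);
  translate([34, 0, 504]) cube([693, 374, 26]);
  translate([34, 0, 756]) cube([693, 374, 26]);
  translate([34, 0, 1008]) cube([693, 374, 26]);
  translate([34, 0, 1260]) cube([693, 374, 26]);
}
translate([0, 0, 775]) {
  cube([25, 18, 568]);
  translate([404, 0, 0]) cube([25, 18, 568]);
  translate([25, 0, 0]) cube([379, 18, 25]);
  translate([25, 0, 543]) cube([379, 18, 25]);
}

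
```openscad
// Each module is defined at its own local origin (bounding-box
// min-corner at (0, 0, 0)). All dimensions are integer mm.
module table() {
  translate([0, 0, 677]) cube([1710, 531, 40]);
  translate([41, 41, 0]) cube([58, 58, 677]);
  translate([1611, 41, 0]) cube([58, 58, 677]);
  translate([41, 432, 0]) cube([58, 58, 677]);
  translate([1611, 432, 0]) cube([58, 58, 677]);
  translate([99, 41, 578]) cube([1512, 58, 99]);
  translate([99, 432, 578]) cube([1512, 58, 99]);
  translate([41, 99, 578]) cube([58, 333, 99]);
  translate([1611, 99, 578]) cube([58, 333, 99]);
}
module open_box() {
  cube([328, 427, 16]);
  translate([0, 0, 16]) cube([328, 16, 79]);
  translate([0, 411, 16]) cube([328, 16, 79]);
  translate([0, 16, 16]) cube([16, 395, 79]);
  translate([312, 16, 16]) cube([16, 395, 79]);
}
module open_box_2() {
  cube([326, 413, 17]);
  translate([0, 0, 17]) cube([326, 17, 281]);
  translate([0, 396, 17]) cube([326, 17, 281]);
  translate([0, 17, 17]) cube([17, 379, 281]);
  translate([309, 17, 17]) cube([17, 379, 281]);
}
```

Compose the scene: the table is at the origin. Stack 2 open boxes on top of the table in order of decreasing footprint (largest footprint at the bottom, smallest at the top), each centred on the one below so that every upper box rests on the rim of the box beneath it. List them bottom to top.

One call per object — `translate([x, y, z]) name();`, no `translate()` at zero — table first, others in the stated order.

table();
translate([691, 52, 717]) open_box();
translate([692, 59, 812]) open_box_2();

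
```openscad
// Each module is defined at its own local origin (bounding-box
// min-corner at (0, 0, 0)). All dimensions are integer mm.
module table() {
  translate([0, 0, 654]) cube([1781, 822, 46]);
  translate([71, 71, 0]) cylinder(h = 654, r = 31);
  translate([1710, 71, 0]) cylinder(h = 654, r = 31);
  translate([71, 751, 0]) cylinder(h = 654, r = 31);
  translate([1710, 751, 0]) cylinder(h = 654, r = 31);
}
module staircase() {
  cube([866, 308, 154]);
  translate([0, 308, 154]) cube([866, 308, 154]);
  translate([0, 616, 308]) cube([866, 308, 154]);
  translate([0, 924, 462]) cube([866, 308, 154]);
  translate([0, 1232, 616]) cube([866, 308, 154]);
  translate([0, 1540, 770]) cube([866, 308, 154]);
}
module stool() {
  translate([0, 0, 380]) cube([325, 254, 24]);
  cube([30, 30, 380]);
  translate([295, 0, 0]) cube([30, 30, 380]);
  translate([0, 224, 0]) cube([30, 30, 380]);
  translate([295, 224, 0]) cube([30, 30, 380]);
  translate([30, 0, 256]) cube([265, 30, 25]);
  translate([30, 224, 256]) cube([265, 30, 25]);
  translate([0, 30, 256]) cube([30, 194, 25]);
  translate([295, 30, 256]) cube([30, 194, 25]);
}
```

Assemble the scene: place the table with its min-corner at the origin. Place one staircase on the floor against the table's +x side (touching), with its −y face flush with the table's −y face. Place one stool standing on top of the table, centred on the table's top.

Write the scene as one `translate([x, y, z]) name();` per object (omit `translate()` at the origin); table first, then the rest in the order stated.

table();
translate([1781, 0, 0]) staircase();
translate([728, 284, 700]) stool();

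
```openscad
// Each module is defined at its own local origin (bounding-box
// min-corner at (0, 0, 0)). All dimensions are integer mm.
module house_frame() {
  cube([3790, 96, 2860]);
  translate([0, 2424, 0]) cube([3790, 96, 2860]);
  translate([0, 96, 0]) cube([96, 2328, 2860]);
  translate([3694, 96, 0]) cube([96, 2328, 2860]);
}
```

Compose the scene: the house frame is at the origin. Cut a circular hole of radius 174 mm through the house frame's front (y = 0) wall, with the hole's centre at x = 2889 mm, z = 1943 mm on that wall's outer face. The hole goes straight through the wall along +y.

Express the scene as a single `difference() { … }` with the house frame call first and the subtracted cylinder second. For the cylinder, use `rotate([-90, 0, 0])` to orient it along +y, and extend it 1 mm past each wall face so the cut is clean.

difference() {
  house_frame();
  translate([2889, -1, 1943]) rotate([-90, 0, 0]) cylinder(h = 98, r = 174);
}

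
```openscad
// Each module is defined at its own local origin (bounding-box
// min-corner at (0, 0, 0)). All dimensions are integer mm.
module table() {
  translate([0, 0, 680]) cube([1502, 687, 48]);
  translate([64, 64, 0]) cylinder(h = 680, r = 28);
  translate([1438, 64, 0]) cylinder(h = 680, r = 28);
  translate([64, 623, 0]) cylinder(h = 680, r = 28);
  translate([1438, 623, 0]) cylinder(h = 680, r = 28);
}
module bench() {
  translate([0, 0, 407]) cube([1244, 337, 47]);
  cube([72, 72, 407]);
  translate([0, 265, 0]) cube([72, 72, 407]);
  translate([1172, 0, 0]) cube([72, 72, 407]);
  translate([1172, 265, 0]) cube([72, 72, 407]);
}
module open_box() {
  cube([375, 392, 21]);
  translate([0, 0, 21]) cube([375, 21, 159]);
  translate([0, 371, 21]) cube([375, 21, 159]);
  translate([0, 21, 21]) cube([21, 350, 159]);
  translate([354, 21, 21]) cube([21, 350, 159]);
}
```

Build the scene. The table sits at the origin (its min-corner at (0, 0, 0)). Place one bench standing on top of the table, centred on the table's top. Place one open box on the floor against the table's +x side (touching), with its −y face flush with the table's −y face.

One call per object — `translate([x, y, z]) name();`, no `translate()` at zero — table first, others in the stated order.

table();
translate([129, 175, 728]) bench();
translate([1502, 0, 0]) open_box();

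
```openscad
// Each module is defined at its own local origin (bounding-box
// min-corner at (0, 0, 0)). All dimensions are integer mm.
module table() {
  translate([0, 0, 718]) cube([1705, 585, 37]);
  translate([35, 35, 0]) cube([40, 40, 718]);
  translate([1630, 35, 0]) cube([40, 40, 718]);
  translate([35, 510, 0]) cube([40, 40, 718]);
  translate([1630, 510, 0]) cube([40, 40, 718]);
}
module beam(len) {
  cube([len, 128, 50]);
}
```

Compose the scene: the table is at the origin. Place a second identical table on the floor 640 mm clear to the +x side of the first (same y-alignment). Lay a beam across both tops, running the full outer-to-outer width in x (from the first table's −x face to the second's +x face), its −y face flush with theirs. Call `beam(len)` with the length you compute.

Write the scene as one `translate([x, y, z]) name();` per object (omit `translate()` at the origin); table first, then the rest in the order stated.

table();
translate([2345, 0, 0]) table();
translate([0, 0, 755]) beam(4050);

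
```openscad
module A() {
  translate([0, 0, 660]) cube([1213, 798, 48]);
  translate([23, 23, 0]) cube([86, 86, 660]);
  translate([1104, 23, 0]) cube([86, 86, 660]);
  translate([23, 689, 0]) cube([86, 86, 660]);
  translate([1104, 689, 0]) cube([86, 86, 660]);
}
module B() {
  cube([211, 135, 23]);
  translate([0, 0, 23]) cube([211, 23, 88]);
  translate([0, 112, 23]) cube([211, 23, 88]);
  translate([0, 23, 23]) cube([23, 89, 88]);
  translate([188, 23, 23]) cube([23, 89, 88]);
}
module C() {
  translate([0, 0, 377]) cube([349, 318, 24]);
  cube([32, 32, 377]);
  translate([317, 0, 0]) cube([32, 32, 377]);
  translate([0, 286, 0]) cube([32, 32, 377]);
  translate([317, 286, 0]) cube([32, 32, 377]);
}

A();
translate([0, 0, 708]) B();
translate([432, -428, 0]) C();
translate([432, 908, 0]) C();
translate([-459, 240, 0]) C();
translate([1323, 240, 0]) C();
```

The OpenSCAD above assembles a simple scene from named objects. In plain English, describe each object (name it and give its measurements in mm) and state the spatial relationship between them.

A is a rectangular dining table. The top is 1213×798×48 mm with its upper surface at z = 708 mm. It stands on four 86×86 mm square legs, each inset 23 mm from the nearest pair of top edges, running from the floor to the underside of the top.

B is an open-topped rectangular box: outside dimensions 211×135×111 mm, with a uniform wall and base thickness of 23 mm. The base is a full 211×135 slab on the floor; four walls sit on top of the base. The front and back walls (the −y and +y sides) span the full width; the two side walls fit between them.

C is a four-legged stool. The seat is 349×318 mm, 24 mm thick, top at z = 401 mm. It stands on four square legs, each 32×32 mm in cross-section, from z = 0 to the seat underside, each flush with a corner of the seat.

The open box is on top of the table. Four stools sit around the table at the −y, +y, −x, +x sides.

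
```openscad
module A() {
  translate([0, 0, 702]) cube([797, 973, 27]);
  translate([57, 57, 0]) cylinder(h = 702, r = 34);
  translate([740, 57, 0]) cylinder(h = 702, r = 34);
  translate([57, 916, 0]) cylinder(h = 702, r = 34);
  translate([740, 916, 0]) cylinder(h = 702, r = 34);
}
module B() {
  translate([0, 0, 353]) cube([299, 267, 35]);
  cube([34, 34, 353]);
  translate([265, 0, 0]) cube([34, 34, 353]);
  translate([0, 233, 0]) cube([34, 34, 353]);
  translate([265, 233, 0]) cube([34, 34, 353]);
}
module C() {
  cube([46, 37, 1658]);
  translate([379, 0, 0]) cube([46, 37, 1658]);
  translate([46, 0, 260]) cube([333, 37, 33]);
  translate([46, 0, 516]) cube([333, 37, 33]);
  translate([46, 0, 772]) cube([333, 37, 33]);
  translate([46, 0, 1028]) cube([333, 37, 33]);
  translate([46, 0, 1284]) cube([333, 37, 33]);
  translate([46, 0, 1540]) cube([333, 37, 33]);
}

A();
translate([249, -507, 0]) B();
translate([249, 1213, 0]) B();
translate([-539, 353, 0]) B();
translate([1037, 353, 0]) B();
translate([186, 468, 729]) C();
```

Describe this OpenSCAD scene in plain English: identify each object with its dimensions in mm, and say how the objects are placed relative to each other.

A is a rectangular dining table. The top is 797×973×27 mm with its upper surface at z = 729 mm. It stands on four round legs of 68 mm diameter, each leg's bounding box inset 23 mm from the nearest pair of top edges, running from the floor to the underside of the top.

B is a simple wooden stool: a rectangular seat 299 mm (x) by 267 mm (y), 35 mm thick, top face at z = 388 mm, on four square legs, each 34×34 mm in cross-section. The legs rest on z = 0, each flush with a corner of the seat.

C is a wooden ladder with two side rails of 46×37 mm section and 1658 mm height, set 425 mm apart overall. Between them run 6 rectangular rungs (37 mm deep, 33 mm thick), front faces flush with the rails' −y face. The bottom of the first rung is 260 mm above the floor and each subsequent rung is 256 mm higher than the one below.

Four stools sit around the table at the −y, +y, −x, +x sides. The ladder is on top of the table, centred.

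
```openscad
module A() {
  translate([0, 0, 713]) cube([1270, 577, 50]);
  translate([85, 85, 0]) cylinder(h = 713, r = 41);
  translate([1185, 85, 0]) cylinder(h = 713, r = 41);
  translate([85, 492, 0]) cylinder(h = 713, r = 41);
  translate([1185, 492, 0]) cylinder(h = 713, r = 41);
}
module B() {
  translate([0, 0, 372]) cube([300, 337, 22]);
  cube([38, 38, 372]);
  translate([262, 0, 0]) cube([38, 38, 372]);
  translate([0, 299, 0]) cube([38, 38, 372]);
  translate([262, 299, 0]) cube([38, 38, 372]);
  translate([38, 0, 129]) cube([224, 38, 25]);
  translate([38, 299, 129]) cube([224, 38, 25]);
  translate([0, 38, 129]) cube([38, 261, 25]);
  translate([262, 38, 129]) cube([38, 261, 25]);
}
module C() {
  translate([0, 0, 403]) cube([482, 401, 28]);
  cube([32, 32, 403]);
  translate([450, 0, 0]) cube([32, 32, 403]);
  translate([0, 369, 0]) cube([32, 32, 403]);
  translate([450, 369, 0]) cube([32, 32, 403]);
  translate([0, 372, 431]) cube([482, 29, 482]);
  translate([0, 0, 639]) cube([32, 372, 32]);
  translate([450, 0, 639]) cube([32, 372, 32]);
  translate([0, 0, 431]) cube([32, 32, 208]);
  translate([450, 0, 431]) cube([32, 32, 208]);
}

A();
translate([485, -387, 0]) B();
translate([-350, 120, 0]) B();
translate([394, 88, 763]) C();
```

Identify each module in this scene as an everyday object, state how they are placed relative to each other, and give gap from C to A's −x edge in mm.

A is a table. B is a stool. C is a chair. Two stools sit around the table at the −y, −x sides. The chair is on top of the table, centred. The gap from the chair to the table's −x edge is 394 mm.

The chair's min-x is at 394; the table's min-x is 0; gap = 394 mm.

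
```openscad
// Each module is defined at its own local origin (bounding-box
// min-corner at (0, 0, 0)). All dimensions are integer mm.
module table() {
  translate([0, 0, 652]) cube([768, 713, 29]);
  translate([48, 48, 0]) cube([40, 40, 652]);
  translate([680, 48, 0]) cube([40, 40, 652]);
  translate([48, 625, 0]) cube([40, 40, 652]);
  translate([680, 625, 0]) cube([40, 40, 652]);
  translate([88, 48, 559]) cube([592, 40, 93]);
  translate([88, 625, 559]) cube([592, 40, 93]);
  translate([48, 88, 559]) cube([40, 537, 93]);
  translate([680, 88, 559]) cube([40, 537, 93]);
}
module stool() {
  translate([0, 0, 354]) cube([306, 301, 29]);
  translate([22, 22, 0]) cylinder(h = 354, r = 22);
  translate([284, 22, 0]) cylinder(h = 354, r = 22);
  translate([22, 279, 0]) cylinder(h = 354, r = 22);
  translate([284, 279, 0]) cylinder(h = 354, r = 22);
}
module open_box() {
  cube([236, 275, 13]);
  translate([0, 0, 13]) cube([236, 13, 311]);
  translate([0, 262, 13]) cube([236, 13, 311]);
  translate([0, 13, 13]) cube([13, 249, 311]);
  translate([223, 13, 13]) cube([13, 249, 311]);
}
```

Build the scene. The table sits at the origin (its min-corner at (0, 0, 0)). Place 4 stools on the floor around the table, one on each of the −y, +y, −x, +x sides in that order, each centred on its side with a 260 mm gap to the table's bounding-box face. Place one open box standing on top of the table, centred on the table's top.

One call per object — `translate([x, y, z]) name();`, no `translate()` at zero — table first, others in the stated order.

table();
translate([231, -561, 0]) stool();
translate([231, 973, 0]) stool();
translate([-566, 206, 0]) stool();
translate([1028, 206, 0]) stool();
translate([266, 219, 681]) open_box();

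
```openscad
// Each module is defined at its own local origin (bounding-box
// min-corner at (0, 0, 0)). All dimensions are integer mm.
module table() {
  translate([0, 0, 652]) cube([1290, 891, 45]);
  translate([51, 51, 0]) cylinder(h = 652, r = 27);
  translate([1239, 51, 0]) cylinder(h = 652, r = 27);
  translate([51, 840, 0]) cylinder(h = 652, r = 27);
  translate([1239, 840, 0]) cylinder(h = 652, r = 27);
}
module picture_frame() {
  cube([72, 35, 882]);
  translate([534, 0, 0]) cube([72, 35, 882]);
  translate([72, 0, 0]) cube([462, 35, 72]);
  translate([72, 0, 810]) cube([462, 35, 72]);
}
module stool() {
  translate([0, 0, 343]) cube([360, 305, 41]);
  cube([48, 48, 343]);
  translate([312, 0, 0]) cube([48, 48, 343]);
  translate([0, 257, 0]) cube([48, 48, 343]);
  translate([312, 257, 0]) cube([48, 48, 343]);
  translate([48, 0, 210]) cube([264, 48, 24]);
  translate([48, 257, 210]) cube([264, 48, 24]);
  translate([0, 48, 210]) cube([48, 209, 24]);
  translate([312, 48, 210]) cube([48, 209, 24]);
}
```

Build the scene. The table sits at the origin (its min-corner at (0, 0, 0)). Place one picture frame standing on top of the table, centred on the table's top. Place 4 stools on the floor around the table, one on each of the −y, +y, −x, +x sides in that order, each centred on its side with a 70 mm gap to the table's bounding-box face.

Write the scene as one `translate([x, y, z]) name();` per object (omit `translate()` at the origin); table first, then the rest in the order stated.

table();
translate([342, 428, 697]) picture_frame();
translate([465, -375, 0]) stool();
translate([465, 961, 0]) stool();
translate([-430, 293, 0]) stool();
translate([1360, 293, 0]) stool();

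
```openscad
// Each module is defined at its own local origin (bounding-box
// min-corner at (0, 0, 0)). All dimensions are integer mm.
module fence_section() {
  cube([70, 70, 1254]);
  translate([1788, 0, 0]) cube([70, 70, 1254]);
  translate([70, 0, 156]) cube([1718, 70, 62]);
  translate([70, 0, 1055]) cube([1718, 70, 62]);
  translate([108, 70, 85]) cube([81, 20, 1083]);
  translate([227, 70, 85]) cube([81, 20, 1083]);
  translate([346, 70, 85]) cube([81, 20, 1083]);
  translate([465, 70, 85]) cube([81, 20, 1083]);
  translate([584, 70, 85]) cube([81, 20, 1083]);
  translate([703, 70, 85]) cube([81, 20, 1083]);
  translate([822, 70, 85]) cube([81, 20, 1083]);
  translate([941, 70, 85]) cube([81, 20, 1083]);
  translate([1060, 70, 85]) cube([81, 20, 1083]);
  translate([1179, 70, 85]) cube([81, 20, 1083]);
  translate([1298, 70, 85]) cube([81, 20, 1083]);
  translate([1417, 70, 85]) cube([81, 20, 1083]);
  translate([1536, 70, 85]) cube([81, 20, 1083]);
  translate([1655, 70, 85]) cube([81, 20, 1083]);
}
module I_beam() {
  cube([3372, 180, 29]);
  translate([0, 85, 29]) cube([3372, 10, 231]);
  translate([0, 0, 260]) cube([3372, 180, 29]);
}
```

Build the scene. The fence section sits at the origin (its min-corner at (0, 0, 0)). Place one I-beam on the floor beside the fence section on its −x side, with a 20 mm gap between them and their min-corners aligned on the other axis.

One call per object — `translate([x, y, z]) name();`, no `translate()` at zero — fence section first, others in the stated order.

fence_section();
translate([-3392, 0, 0]) I_beam();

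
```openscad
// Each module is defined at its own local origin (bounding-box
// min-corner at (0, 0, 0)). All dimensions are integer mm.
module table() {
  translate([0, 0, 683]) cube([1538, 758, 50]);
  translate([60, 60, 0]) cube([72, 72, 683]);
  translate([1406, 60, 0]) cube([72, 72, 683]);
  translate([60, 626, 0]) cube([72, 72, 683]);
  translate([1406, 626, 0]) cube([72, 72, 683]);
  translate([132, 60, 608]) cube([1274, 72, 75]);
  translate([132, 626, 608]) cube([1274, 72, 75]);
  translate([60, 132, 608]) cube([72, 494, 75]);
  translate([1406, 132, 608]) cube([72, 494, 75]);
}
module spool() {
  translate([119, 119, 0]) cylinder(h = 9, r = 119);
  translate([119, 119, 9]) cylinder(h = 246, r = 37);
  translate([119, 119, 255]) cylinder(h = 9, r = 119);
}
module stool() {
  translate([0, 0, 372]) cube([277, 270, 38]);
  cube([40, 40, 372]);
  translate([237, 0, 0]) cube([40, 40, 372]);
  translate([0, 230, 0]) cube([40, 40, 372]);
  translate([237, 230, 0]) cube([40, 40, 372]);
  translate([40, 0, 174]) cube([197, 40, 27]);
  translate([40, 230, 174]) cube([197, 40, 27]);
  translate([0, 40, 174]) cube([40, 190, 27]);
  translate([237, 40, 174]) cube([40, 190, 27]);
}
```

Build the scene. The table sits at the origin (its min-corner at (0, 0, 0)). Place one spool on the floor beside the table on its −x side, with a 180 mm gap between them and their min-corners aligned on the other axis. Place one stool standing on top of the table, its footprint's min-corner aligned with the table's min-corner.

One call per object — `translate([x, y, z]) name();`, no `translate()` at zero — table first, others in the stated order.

table();
translate([-418, 0, 0]) spool();
translate([0, 0, 733]) stool();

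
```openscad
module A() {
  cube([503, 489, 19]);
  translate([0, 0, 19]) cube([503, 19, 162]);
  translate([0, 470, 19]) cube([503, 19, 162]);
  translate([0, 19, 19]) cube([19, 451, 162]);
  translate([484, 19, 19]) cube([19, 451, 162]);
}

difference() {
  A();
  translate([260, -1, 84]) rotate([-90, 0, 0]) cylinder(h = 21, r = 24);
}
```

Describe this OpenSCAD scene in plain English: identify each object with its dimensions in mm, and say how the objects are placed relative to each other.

A is an open-topped rectangular box: outside dimensions 503×489×181 mm, with a uniform wall and base thickness of 19 mm. The base is a full 503×489 slab on the floor; four walls sit on top of the base. The front and back walls (the −y and +y sides) span the full width; the two side walls fit between them.

The open box has a circular hole of radius 24 mm through its front wall, centred at (x = 260, z = 84).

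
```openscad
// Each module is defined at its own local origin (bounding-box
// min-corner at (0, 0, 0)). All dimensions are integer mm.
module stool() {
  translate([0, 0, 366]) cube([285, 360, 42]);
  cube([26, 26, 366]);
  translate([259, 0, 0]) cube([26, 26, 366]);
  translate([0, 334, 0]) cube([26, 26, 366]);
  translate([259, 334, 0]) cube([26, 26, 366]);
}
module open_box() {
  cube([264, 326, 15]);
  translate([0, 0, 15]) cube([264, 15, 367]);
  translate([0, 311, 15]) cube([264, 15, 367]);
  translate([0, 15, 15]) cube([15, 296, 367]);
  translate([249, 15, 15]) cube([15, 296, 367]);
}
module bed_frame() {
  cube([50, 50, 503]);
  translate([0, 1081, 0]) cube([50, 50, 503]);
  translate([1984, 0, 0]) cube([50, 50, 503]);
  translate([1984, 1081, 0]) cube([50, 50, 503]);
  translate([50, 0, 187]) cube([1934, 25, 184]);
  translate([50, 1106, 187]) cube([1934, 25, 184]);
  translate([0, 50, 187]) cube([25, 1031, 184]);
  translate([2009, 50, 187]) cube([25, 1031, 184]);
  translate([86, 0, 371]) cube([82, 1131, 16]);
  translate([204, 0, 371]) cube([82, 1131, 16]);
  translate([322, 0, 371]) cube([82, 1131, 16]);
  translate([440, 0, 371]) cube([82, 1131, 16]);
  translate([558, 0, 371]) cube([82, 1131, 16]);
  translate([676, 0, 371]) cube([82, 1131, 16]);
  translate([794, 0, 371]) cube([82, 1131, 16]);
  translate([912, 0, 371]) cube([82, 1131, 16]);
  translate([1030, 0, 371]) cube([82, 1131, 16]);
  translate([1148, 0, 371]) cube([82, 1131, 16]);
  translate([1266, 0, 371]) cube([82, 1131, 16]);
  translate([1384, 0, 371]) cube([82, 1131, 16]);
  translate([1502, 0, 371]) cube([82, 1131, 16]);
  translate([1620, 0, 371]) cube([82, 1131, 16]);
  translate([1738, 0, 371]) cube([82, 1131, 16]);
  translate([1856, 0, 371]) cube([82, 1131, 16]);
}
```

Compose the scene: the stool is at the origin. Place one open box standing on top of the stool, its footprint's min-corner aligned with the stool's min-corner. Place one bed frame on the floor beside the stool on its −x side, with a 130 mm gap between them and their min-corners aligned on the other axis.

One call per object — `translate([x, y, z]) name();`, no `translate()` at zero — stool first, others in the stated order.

stool();
translate([0, 0, 408]) open_box();
translate([-2164, 0, 0]) bed_frame();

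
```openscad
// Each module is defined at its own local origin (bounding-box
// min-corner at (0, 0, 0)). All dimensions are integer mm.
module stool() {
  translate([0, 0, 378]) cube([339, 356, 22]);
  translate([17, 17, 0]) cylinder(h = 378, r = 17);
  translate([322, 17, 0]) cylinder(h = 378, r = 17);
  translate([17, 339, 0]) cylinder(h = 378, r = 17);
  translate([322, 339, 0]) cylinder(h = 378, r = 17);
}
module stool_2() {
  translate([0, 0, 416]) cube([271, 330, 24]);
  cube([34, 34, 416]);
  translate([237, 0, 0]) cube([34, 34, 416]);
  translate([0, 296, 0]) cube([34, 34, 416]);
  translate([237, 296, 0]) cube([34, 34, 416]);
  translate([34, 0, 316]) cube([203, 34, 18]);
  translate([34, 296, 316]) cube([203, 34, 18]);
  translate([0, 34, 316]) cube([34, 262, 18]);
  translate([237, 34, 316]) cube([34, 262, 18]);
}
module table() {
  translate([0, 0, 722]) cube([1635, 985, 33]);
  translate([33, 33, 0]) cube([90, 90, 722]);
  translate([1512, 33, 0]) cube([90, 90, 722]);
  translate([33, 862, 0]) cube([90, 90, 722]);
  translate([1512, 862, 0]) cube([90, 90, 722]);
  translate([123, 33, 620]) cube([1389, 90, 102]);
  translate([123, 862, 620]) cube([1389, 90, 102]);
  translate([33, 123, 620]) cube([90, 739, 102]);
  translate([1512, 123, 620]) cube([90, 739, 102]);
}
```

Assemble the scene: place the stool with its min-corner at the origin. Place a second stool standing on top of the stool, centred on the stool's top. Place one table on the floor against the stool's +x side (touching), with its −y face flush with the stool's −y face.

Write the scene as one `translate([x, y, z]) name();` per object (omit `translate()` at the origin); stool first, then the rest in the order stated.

stool();
translate([34, 13, 400]) stool_2();
translate([339, 0, 0]) table();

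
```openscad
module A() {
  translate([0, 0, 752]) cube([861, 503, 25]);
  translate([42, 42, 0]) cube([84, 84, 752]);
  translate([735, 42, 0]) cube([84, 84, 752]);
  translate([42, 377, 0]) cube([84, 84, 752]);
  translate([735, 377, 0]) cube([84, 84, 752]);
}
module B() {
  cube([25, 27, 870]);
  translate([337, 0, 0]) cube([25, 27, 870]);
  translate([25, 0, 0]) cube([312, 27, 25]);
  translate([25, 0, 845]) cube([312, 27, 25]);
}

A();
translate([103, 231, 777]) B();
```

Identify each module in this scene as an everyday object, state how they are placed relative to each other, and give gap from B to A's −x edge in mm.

The picture frame's min-x is at 103; the table's min-x is 0; gap = 103 mm.

A is a table. B is a picture frame. The picture frame is on top of the table. The gap from the picture frame to the table's −x edge is 103 mm.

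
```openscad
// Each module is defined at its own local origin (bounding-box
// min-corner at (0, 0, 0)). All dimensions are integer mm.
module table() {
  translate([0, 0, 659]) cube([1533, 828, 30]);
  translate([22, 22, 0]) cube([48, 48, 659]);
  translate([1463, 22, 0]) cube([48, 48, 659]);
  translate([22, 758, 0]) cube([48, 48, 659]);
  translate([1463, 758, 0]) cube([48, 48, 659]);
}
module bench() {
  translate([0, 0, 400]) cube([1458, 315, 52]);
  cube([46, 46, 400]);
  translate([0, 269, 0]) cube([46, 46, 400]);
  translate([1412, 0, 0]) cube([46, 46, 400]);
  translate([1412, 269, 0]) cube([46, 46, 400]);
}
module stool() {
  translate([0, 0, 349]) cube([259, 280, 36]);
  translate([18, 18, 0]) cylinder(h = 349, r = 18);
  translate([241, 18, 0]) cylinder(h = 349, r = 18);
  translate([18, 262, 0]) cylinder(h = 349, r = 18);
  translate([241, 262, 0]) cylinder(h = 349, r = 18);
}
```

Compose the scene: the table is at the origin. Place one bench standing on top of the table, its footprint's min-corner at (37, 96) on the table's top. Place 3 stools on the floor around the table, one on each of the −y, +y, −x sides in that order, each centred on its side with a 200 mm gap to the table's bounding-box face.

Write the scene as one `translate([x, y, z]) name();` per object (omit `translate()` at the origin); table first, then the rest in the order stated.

table();
translate([37, 96, 689]) bench();
translate([637, -480, 0]) stool();
translate([637, 1028, 0]) stool();
translate([-459, 274, 0]) stool();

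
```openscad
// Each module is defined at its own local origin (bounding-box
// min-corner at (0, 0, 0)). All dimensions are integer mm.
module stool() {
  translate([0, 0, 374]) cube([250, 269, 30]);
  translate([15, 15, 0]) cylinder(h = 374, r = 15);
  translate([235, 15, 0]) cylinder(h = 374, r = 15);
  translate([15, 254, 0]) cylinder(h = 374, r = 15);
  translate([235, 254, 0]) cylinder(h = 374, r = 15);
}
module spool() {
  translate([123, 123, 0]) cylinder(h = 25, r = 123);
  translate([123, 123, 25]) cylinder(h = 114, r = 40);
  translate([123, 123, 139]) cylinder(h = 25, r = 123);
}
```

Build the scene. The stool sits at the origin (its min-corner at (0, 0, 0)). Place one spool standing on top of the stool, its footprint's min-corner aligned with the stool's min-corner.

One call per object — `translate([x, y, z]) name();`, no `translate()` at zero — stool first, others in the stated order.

stool();
translate([0, 0, 404]) spool();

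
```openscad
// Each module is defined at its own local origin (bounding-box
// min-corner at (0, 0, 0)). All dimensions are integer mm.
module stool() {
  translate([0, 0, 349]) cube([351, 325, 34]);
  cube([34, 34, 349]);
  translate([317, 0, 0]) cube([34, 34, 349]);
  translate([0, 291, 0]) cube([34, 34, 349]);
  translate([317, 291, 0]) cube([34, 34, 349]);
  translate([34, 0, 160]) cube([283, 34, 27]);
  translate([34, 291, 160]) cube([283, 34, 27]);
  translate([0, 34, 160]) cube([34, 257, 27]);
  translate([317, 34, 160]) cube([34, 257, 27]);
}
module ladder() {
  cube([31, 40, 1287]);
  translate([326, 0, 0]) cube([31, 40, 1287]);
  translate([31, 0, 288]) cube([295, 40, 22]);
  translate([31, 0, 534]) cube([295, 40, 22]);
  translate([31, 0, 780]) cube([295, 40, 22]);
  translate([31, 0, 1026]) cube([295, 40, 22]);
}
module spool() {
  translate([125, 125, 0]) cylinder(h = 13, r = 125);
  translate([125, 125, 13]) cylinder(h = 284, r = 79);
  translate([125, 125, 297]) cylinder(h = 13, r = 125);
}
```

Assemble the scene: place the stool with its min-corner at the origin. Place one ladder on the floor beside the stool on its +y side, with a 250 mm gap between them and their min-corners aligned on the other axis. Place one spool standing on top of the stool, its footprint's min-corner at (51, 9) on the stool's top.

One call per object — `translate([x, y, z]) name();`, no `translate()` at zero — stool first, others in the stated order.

stool();
translate([0, 575, 0]) ladder();
translate([51, 9, 383]) spool();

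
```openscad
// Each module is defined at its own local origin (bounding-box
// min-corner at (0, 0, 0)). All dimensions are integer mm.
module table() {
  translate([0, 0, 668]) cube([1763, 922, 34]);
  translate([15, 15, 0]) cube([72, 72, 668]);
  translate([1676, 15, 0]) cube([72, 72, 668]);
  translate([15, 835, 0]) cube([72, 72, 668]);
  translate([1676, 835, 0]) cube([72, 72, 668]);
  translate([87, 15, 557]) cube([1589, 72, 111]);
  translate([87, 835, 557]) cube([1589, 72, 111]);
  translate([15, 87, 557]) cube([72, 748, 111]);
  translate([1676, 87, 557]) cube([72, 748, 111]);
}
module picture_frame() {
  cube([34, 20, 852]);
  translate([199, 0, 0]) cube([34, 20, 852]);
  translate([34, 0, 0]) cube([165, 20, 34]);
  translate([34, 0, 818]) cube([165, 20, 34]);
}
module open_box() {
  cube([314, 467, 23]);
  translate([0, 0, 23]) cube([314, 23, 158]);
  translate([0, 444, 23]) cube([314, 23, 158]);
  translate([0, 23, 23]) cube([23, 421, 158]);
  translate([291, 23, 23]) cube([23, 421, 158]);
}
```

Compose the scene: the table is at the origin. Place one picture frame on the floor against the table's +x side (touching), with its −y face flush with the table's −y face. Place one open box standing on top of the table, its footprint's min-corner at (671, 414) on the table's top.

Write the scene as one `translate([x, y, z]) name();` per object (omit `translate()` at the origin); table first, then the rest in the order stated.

table();
translate([1763, 0, 0]) picture_frame();
translate([671, 414, 702]) open_box();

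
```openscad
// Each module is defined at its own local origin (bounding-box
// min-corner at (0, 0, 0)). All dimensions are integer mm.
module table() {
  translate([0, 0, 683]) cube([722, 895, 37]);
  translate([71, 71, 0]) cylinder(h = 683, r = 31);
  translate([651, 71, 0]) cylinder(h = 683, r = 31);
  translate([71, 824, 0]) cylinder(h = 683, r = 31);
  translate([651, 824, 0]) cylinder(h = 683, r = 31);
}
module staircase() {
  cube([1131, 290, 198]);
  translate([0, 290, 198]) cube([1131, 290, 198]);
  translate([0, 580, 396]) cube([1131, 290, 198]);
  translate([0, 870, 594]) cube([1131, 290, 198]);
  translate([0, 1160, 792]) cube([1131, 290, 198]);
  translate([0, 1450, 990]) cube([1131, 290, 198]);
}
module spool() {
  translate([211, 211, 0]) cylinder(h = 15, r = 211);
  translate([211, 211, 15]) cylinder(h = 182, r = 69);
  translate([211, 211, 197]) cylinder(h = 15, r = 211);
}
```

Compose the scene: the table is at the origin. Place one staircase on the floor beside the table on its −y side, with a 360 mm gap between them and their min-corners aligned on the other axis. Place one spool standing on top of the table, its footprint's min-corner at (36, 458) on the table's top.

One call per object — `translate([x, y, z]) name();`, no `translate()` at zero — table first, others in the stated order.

table();
translate([0, -2100, 0]) staircase();
translate([36, 458, 720]) spool();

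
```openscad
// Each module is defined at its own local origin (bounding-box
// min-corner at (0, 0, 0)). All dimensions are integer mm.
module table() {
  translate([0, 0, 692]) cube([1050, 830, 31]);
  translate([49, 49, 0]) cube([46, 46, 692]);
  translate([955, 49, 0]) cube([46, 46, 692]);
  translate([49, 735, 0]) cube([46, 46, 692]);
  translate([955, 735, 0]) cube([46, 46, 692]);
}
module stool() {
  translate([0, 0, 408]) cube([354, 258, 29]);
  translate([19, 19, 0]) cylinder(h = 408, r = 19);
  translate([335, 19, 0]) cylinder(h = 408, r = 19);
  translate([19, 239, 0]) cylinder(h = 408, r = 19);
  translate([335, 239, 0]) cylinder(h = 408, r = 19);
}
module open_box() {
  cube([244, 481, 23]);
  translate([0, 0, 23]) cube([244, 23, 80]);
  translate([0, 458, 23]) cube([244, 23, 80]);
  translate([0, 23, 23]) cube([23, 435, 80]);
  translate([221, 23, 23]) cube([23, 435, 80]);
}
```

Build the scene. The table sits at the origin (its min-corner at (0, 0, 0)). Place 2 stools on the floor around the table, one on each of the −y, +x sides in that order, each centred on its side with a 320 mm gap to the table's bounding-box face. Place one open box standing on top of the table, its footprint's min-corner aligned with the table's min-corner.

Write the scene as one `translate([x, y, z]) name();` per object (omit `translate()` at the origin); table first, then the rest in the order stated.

table();
translate([348, -578, 0]) stool();
translate([1370, 286, 0]) stool();
translate([0, 0, 723]) open_box();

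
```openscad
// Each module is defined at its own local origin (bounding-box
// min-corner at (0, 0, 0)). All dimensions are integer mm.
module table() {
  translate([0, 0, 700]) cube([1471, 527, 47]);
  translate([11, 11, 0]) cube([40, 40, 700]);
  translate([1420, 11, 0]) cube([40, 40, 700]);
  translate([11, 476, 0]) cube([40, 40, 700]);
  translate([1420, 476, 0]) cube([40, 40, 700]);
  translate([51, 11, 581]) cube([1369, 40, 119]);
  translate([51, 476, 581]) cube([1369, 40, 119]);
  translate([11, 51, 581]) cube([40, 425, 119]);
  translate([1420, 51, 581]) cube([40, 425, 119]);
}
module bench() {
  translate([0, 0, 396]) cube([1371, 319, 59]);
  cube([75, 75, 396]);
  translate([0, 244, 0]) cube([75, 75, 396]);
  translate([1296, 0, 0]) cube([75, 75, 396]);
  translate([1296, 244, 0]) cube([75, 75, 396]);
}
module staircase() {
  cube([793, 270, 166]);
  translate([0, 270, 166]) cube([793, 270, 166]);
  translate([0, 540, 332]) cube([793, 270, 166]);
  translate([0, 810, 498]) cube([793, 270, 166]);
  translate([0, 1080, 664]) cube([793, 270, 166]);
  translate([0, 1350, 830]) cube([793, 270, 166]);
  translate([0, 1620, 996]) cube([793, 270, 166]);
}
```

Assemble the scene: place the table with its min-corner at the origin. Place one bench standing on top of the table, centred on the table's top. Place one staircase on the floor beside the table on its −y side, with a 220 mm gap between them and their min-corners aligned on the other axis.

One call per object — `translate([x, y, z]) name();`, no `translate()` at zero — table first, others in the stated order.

table();
translate([50, 104, 747]) bench();
translate([0, -2110, 0]) staircase();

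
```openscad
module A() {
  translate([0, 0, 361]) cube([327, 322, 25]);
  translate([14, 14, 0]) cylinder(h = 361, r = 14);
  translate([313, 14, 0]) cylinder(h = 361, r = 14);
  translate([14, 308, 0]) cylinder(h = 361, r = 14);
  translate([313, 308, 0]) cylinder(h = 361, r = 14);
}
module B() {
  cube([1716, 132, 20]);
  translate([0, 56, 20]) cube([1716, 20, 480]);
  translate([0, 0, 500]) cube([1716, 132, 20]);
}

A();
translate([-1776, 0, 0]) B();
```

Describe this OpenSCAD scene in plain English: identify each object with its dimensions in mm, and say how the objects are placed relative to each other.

A is a simple wooden stool: a rectangular seat 327 mm (x) by 322 mm (y), 25 mm thick, top face at z = 386 mm, on four round legs, each 28 mm in diameter. The legs rest on z = 0, each leg's axis is inset half a diameter from the nearest pair of seat edges (so the leg's bounding box is flush with the corner).

B is an I-beam lying along x, 1716 mm long. Overall section height 520 mm. Two flanges 132 mm wide (y) and 20 mm thick, one on the floor and one at the top; a web 20 mm thick runs between them, centred on the flange width.

The I-beam is on the floor beside the stool on its −x side.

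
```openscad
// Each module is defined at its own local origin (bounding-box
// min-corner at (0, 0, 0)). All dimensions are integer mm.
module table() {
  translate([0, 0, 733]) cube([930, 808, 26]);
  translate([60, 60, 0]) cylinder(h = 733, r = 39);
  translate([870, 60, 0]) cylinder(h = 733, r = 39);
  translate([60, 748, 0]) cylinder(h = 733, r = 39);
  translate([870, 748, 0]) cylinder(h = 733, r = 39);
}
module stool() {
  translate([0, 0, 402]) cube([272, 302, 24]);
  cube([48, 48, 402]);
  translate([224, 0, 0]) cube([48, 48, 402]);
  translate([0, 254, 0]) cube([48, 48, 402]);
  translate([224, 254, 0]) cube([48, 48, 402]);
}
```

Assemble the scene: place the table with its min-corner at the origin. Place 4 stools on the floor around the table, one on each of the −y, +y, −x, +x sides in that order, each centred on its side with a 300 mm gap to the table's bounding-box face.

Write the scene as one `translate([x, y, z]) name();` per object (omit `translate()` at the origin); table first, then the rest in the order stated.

table();
translate([329, -602, 0]) stool();
translate([329, 1108, 0]) stool();
translate([-572, 253, 0]) stool();
translate([1230, 253, 0]) stool();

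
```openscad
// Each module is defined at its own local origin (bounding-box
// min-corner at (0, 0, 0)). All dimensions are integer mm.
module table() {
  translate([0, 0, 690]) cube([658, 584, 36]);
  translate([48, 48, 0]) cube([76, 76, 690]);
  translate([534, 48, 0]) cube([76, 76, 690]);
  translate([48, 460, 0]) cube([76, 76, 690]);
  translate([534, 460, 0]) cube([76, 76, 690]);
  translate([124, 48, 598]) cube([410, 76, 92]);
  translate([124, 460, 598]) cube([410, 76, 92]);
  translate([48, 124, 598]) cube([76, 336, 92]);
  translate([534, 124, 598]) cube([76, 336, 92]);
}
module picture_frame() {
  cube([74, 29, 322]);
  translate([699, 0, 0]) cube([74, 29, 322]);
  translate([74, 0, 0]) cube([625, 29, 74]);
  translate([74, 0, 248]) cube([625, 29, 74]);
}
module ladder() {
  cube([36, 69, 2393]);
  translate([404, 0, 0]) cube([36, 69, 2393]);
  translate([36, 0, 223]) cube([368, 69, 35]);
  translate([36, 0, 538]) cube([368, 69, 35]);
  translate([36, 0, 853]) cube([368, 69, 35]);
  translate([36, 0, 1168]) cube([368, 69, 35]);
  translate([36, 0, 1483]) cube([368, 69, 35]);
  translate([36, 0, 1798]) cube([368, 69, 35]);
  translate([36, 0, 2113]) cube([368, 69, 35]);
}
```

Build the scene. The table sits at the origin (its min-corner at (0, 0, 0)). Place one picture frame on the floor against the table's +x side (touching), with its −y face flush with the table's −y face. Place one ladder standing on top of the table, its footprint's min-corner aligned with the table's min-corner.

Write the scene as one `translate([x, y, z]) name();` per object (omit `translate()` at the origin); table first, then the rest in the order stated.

table();
translate([658, 0, 0]) picture_frame();
translate([0, 0, 726]) ladder();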